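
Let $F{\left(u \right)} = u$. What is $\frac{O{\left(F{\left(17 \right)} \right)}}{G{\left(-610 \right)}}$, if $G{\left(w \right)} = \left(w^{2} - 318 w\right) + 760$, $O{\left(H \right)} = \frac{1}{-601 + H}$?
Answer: $- \frac{1}{331034560} \approx -3.0208 \cdot 10^{-9}$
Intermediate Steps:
$G{\left(w \right)} = 760 + w^{2} - 318 w$
$\frac{O{\left(F{\left(17 \right)} \right)}}{G{\left(-610 \right)}} = \frac{1}{\left(-601 + 17\right) \left(760 + \left(-610\right)^{2} - -193980\right)} = \frac{1}{\left(-584\right) \left(760 + 372100 + 193980\right)} = - \frac{1}{584 \cdot 566840} = \left(- \frac{1}{584}\right) \frac{1}{566840} = - \frac{1}{331034560}$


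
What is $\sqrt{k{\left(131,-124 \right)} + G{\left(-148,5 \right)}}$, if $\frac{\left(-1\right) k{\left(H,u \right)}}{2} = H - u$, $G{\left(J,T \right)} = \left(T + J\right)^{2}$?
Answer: $\sqrt{19939} \approx 141.21$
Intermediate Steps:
$G{\left(J,T \right)} = \left(J + T\right)^{2}$
$k{\left(H,u \right)} = - 2 H + 2 u$ ($k{\left(H,u \right)} = - 2 \left(H - u\right) = - 2 H + 2 u$)
$\sqrt{k{\left(131,-124 \right)} + G{\left(-148,5 \right)}} = \sqrt{\left(\left(-2\right) 131 + 2 \left(-124\right)\right) + \left(-148 + 5\right)^{2}} = \sqrt{\left(-262 - 248\right) + \left(-143\right)^{2}} = \sqrt{-510 + 20449} = \sqrt{19939}$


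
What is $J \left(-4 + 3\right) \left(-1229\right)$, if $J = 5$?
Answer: $6145$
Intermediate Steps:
$J \left(-4 + 3\right) \left(-1229\right) = 5 \left(-4 + 3\right) \left(-1229\right) = 5 \left(-1\right) \left(-1229\right) = \left(-5\right) \left(-1229\right) = 6145$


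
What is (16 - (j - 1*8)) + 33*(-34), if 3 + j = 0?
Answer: -1095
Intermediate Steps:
j = -3 (j = -3 + 0 = -3)
(16 - (j - 1*8)) + 33*(-34) = (16 - (-3 - 1*8)) + 33*(-34) = (16 - (-3 - 8)) - 1122 = (16 - 1*(-11)) - 1122 = (16 + 11) - 1122 = 27 - 1122 = -1095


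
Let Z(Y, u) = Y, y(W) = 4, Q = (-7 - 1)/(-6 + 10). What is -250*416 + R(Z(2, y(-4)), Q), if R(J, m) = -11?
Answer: -104011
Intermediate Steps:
Q = -2 (Q = -8/4 = -8*¼ = -2)
-250*416 + R(Z(2, y(-4)), Q) = -250*416 - 11 = -104000 - 11 = -104011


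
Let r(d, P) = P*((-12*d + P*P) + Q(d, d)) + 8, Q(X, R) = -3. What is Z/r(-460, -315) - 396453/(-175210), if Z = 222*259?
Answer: 6535192921743/2890415015810 ≈ 2.2610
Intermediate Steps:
Z = 57498
r(d, P) = 8 + P*(-3 + P**2 - 12*d) (r(d, P) = P*((-12*d + P*P) - 3) + 8 = P*((-12*d + P**2) - 3) + 8 = P*((P**2 - 12*d) - 3) + 8 = P*(-3 + P**2 - 12*d) + 8 = 8 + P*(-3 + P**2 - 12*d))
Z/r(-460, -315) - 396453/(-175210) = 57498/(8 + (-315)**3 - 3*(-315) - 12*(-315)*(-460)) - 396453/(-175210) = 57498/(8 - 31255875 + 945 - 1738800) - 396453*(-1/175210) = 57498/(-32993722) + 396453/175210 = 57498*(-1/32993722) + 396453/175210 = -28749/16496861 + 396453/175210 = 6535192921743/2890415015810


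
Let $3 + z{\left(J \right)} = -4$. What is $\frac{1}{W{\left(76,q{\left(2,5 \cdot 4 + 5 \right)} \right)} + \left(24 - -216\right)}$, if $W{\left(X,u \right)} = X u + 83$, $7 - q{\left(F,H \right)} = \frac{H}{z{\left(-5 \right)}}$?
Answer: $\frac{7}{7885} \approx 0.00088776$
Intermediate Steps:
$z{\left(J \right)} = -7$ ($z{\left(J \right)} = -3 - 4 = -7$)
$q{\left(F,H \right)} = 7 + \frac{H}{7}$ ($q{\left(F,H \right)} = 7 - \frac{H}{-7} = 7 - H \left(- \frac{1}{7}\right) = 7 - - \frac{H}{7} = 7 + \frac{H}{7}$)
$W{\left(X,u \right)} = 83 + X u$
$\frac{1}{W{\left(76,q{\left(2,5 \cdot 4 + 5 \right)} \right)} + \left(24 - -216\right)} = \frac{1}{\left(83 + 76 \left(7 + \frac{5 \cdot 4 + 5}{7}\right)\right) + \left(24 - -216\right)} = \frac{1}{\left(83 + 76 \left(7 + \frac{20 + 5}{7}\right)\right) + \left(24 + 216\right)} = \frac{1}{\left(83 + 76 \left(7 + \frac{1}{7} \cdot 25\right)\right) + 240} = \frac{1}{\left(83 + 76 \left(7 + \frac{25}{7}\right)\right) + 240} = \frac{1}{\left(83 + 76 \cdot \frac{74}{7}\right) + 240} = \frac{1}{\left(83 + \frac{5624}{7}\right) + 240} = \frac{1}{\frac{6205}{7} + 240} = \frac{1}{\frac{7885}{7}} = \frac{7}{7885}$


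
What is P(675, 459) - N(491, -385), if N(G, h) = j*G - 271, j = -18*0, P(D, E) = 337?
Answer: 608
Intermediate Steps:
j = 0
N(G, h) = -271 (N(G, h) = 0*G - 271 = 0 - 271 = -271)
P(675, 459) - N(491, -385) = 337 - 1*(-271) = 337 + 271 = 608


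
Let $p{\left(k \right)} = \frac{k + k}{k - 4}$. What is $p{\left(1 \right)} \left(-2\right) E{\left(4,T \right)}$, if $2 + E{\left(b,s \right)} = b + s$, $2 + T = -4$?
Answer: $- \frac{16}{3} \approx -5.3333$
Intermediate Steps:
$T = -6$ ($T = -2 - 4 = -6$)
$E{\left(b,s \right)} = -2 + b + s$ ($E{\left(b,s \right)} = -2 + \left(b + s\right) = -2 + b + s$)
$p{\left(k \right)} = \frac{2 k}{-4 + k}$
$p{\left(1 \right)} \left(-2\right) E{\left(4,T \right)} = 2 \cdot 1 \frac{1}{-4 + 1} \left(-2\right) \left(-2 + 4 - 6\right) = 2 \cdot 1 \frac{1}{-3} \left(-2\right) \left(-4\right) = 2 \cdot 1 \left(- \frac{1}{3}\right) \left(-2\right) \left(-4\right) = \left(- \frac{2}{3}\right) \left(-2\right) \left(-4\right) = \frac{4}{3} \left(-4\right) = - \frac{16}{3}$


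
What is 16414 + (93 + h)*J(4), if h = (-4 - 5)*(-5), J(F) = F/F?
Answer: 16552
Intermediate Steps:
J(F) = 1
h = 45 (h = -9*(-5) = 45)
16414 + (93 + h)*J(4) = 16414 + (93 + 45)*1 = 16414 + 138*1 = 16414 + 138 = 16552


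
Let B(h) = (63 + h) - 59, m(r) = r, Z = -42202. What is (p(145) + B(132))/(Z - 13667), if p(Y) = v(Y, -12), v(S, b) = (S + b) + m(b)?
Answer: -257/55869 ≈ -0.0046000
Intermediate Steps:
v(S, b) = S + 2*b (v(S, b) = (S + b) + b = S + 2*b)
p(Y) = -24 + Y (p(Y) = Y + 2*(-12) = Y - 24 = -24 + Y)
B(h) = 4 + h
(p(145) + B(132))/(Z - 13667) = ((-24 + 145) + (4 + 132))/(-42202 - 13667) = (121 + 136)/(-55869) = 257*(-1/55869) = -257/55869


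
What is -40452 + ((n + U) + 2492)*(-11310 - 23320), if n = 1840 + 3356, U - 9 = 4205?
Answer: -412206712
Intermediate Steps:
U = 4214 (U = 9 + 4205 = 4214)
n = 5196
-40452 + ((n + U) + 2492)*(-11310 - 23320) = -40452 + ((5196 + 4214) + 2492)*(-11310 - 23320) = -40452 + (9410 + 2492)*(-34630) = -40452 + 11902*(-34630) = -40452 - 412166260 = -412206712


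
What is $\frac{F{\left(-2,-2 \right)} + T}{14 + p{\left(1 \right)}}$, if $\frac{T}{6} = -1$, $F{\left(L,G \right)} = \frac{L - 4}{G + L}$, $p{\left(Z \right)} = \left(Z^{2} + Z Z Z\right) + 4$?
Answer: $- \frac{9}{40} \approx -0.225$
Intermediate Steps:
$p{\left(Z \right)} = 4 + Z^{2} + Z^{3}$ ($p{\left(Z \right)} = \left(Z^{2} + Z^{2} Z\right) + 4 = \left(Z^{2} + Z^{3}\right) + 4 = 4 + Z^{2} + Z^{3}$)
$F{\left(L,G \right)} = \frac{-4 + L}{G + L}$
$T = -6$ ($T = 6 \left(-1\right) = -6$)
$\frac{F{\left(-2,-2 \right)} + T}{14 + p{\left(1 \right)}} = \frac{\frac{-4 - 2}{-2 - 2} - 6}{14 + \left(4 + 1^{2} + 1^{3}\right)} = \frac{\frac{1}{-4} \left(-6\right) - 6}{14 + \left(4 + 1 + 1\right)} = \frac{\left(- \frac{1}{4}\right) \left(-6\right) - 6}{14 + 6} = \frac{\frac{3}{2} - 6}{20} = \left(- \frac{9}{2}\right) \frac{1}{20} = - \frac{9}{40}$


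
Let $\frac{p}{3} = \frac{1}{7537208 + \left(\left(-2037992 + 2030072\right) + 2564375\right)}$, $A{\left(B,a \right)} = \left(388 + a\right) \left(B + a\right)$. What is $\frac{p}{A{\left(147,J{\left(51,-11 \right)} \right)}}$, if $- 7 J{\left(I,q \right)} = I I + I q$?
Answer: $- \frac{49}{2299457555356} \approx -2.1309 \cdot 10^{-11}$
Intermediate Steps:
$J{\left(I,q \right)} = - \frac{I^{2}}{7} - \frac{I q}{7}$ ($J{\left(I,q \right)} = - \frac{I I + I q}{7} = - \frac{I^{2} + I q}{7} = - \frac{I^{2}}{7} - \frac{I q}{7}$)
$p = \frac{3}{10093663}$ ($p = \frac{3}{7537208 + \left(\left(-2037992 + 2030072\right) + 2564375\right)} = \frac{3}{7537208 + \left(-7920 + 2564375\right)} = \frac{3}{7537208 + 2556455} = \frac{3}{10093663} \approx 2.9722 \cdot 10^{-7}$)
$\frac{p}{A{\left(147,J{\left(51,-11 \right)} \right)}} = \frac{3}{10093663 \left(\left(\left(- \frac{1}{7}\right) 51 \left(51 - 11\right)\right)^{2} + 388 \cdot 147 + 388 \left(\left(- \frac{1}{7}\right) 51 \left(51 - 11\right)\right) + 147 \left(\left(- \frac{1}{7}\right) 51 \left(51 - 11\right)\right)\right)} = \frac{3}{10093663 \left(\left(\left(- \frac{1}{7}\right) 51 \cdot 40\right)^{2} + 57036 + 388 \left(\left(- \frac{1}{7}\right) 51 \cdot 40\right) + 147 \left(\left(- \frac{1}{7}\right) 51 \cdot 40\right)\right)} = \frac{3}{10093663 \left(\left(- \frac{2040}{7}\right)^{2} + 57036 + 388 \left(- \frac{2040}{7}\right) + 147 \left(- \frac{2040}{7}\right)\right)} = \frac{3}{10093663 \left(\frac{4161600}{49} + 57036 - \frac{791520}{7} - 42840\right)} = \frac{3}{10093663 \left(- \frac{683436}{49}\right)} = \frac{3}{10093663} \left(- \frac{49}{683436}\right) = - \frac{49}{2299457555356}$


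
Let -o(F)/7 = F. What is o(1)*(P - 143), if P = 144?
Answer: -7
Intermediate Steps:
o(F) = -7*F
o(1)*(P - 143) = (-7*1)*(144 - 143) = -7*1 = -7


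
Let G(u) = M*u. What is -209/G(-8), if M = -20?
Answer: -209/160 ≈ -1.3062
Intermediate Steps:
G(u) = -20*u
-209/G(-8) = -209/((-20*(-8))) = -209/160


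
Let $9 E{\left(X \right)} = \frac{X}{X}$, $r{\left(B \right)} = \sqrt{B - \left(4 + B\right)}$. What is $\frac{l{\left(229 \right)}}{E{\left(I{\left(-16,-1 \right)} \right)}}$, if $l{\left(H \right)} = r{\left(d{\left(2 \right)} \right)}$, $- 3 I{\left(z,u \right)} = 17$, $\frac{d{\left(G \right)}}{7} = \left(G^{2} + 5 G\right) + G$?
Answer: $18 i \approx 18.0 i$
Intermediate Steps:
$d{\left(G \right)} = 7 G^{2} + 42 G$ ($d{\left(G \right)} = 7 \left(\left(G^{2} + 5 G\right) + G\right) = 7 \left(G^{2} + 6 G\right) = 7 G^{2} + 42 G$)
$I{\left(z,u \right)} = - \frac{17}{3}$ ($I{\left(z,u \right)} = \left(- \frac{1}{3}\right) 17 = - \frac{17}{3}$)
$r{\left(B \right)} = 2 i$ ($r{\left(B \right)} = \sqrt{-4} = 2 i$)
$E{\left(X \right)} = \frac{1}{9}$ ($E{\left(X \right)} = \frac{X \frac{1}{X}}{9} = \frac{1}{9} \cdot 1 = \frac{1}{9}$)
$l{\left(H \right)} = 2 i$
$\frac{l{\left(229 \right)}}{E{\left(I{\left(-16,-1 \right)} \right)}} = 2 i \frac{1}{\frac{1}{9}} = 2 i 9 = 18 i$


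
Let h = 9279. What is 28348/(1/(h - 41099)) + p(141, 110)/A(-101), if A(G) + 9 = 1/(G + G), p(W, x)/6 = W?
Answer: -1640798852732/1819 ≈ -9.0203e+8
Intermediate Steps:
p(W, x) = 6*W
A(G) = -9 + 1/(2*G) (A(G) = -9 + 1/(G + G) = -9 + 1/(2*G))
28348/(1/(h - 41099)) + p(141, 110)/A(-101) = 28348/(1/(9279 - 41099)) + (6*141)/(-9 + (½)/(-101)) = 28348/(1/(-31820)) + 846/(-9 + (½)*(-1/101)) = 28348/(-1/31820) + 846/(-9 - 1/202) = 28348*(-31820) + 846/(-1819/202) = -902033360 + 846*(-202/1819) = -902033360 - 170892/1819 = -1640798852732/1819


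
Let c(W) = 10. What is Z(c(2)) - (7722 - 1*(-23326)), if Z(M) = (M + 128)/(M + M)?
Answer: -310411/10 ≈ -31041.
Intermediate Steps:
Z(M) = (128 + M)/(2*M) (Z(M) = (128 + M)/((2*M)) = (128 + M)*(1/(2*M)) = (128 + M)/(2*M))
Z(c(2)) - (7722 - 1*(-23326)) = (½)*(128 + 10)/10 - (7722 - 1*(-23326)) = (½)*(⅒)*138 - (7722 + 23326) = 69/10 - 1*31048 = 69/10 - 31048 = -310411/10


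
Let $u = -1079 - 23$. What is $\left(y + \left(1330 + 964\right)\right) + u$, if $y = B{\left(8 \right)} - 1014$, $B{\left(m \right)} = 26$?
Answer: $204$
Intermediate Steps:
$u = -1102$ ($u = -1079 - 23 = -1102$)
$y = -988$ ($y = 26 - 1014 = -988$)
$\left(y + \left(1330 + 964\right)\right) + u = \left(-988 + \left(1330 + 964\right)\right) - 1102 = \left(-988 + 2294\right) - 1102 = 1306 - 1102 = 204$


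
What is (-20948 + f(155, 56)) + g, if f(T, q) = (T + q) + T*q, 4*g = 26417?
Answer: -21811/4 ≈ -5452.8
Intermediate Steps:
g = 26417/4 (g = (¼)*26417 = 26417/4 ≈ 6604.3)
f(T, q) = T + q + T*q
(-20948 + f(155, 56)) + g = (-20948 + (155 + 56 + 155*56)) + 26417/4 = (-20948 + (155 + 56 + 8680)) + 26417/4 = (-20948 + 8891) + 26417/4 = -12057 + 26417/4 = -21811/4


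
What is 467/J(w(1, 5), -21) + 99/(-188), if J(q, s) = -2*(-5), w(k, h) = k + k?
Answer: 43403/940 ≈ 46.173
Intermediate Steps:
w(k, h) = 2*k
J(q, s) = 10
467/J(w(1, 5), -21) + 99/(-188) = 467/10 + 99/(-188) = 467*(⅒) + 99*(-1/188) = 467/10 - 99/188 = 43403/940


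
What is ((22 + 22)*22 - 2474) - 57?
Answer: -1563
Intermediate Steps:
((22 + 22)*22 - 2474) - 57 = (44*22 - 2474) - 57 = (968 - 2474) - 57 = -1506 - 57 = -1563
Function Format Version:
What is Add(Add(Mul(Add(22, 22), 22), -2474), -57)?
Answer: -1563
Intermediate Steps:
Add(Add(Mul(Add(22, 22), 22), -2474), -57) = Add(Add(Mul(44, 22), -2474), -57) = Add(Add(968, -2474), -57) = Add(-1506, -57) = -1563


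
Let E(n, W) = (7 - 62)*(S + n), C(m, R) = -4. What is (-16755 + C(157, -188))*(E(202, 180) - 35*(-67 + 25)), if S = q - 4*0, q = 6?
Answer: 167087230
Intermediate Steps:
S = 6 (S = 6 - 4*0 = 6 + 0 = 6)
E(n, W) = -330 - 55*n (E(n, W) = (7 - 62)*(6 + n) = -55*(6 + n) = -330 - 55*n)
(-16755 + C(157, -188))*(E(202, 180) - 35*(-67 + 25)) = (-16755 - 4)*((-330 - 55*202) - 35*(-67 + 25)) = -16759*((-330 - 11110) - 35*(-42)) = -16759*(-11440 + 1470) = -16759*(-9970) = 167087230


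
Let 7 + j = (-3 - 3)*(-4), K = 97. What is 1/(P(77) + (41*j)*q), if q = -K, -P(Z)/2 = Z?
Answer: -1/67763 ≈ -1.4757e-5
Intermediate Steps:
j = 17 (j = -7 + (-3 - 3)*(-4) = -7 - 6*(-4) = -7 + 24 = 17)
P(Z) = -2*Z
q = -97 (q = -1*97 = -97)
1/(P(77) + (41*j)*q) = 1/(-2*77 + (41*17)*(-97)) = 1/(-154 + 697*(-97)) = 1/(-154 - 67609) = 1/(-67763) = -1/67763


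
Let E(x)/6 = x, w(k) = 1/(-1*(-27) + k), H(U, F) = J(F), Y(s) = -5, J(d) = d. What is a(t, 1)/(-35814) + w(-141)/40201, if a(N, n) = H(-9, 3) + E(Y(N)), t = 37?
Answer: 10308572/13677706833 ≈ 0.00075368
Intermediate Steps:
H(U, F) = F
w(k) = 1/(27 + k)
E(x) = 6*x
a(N, n) = -27 (a(N, n) = 3 + 6*(-5) = 3 - 30 = -27)
a(t, 1)/(-35814) + w(-141)/40201 = -27/(-35814) + 1/((27 - 141)*40201) = -27*(-1/35814) + (1/40201)/(-114) = 9/11938 - 1/114*1/40201 = 9/11938 - 1/4582914 = 10308572/13677706833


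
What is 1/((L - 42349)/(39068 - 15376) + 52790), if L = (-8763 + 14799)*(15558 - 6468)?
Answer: 23692/1305525571 ≈ 1.8147e-5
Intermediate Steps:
L = 54867240 (L = 6036*9090 = 54867240)
1/((L - 42349)/(39068 - 15376) + 52790) = 1/((54867240 - 42349)/(39068 - 15376) + 52790) = 1/(54824891/23692 + 52790) = 1/(1305525571/23692) = 23692/1305525571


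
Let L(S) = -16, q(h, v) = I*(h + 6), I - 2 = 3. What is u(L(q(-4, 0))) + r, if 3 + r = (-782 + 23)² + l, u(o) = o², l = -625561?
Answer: -49227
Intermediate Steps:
I = 5 (I = 2 + 3 = 5)
q(h, v) = 30 + 5*h (q(h, v) = 5*(h + 6) = 5*(6 + h) = 30 + 5*h)
r = -49483 (r = -3 + ((-782 + 23)² - 625561) = -3 + ((-759)² - 625561) = -3 + (576081 - 625561) = -3 - 49480 = -49483)
u(L(q(-4, 0))) + r = (-16)² - 49483 = 256 - 49483 = -49227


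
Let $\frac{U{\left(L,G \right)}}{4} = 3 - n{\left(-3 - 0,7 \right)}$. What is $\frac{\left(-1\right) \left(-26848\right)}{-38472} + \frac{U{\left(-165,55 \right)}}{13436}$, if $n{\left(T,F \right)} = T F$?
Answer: $- \frac{11157388}{16153431} \approx -0.69071$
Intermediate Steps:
$n{\left(T,F \right)} = F T$
$U{\left(L,G \right)} = 96$ ($U{\left(L,G \right)} = 4 \left(3 - 7 \left(-3 - 0\right)\right) = 4 \left(3 - 7 \left(-3 + 0\right)\right) = 4 \left(3 - 7 \left(-3\right)\right) = 4 \left(3 - -21\right) = 4 \left(3 + 21\right) = 4 \cdot 24 = 96$)
$\frac{\left(-1\right) \left(-26848\right)}{-38472} + \frac{U{\left(-165,55 \right)}}{13436} = \frac{\left(-1\right) \left(-26848\right)}{-38472} + \frac{96}{13436} = 26848 \left(- \frac{1}{38472}\right) + 96 \cdot \frac{1}{13436} = - \frac{3356}{4809} + \frac{24}{3359} = - \frac{11157388}{16153431}$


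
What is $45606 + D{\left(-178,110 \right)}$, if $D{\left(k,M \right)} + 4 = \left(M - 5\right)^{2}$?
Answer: $56627$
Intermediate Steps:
$D{\left(k,M \right)} = -4 + \left(-5 + M\right)^{2}$ ($D{\left(k,M \right)} = -4 + \left(M - 5\right)^{2} = -4 + \left(-5 + M\right)^{2}$)
$45606 + D{\left(-178,110 \right)} = 45606 - \left(4 - \left(-5 + 110\right)^{2}\right) = 45606 - \left(4 - 105^{2}\right) = 45606 + \left(-4 + 11025\right) = 45606 + 11021 = 56627$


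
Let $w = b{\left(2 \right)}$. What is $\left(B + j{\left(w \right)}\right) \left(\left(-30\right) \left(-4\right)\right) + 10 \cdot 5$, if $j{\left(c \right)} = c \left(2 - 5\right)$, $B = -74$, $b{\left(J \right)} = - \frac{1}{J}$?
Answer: $-8650$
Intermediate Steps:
$w = - \frac{1}{2} \approx -0.5$
$j{\left(c \right)} = - 3 c$ ($j{\left(c \right)} = c \left(-3\right) = - 3 c$)
$\left(B + j{\left(w \right)}\right) \left(\left(-30\right) \left(-4\right)\right) + 10 \cdot 5 = \left(-74 - - \frac{3}{2}\right) \left(\left(-30\right) \left(-4\right)\right) + 10 \cdot 5 = \left(-74 + \frac{3}{2}\right) 120 + 50 = \left(- \frac{145}{2}\right) 120 + 50 = -8700 + 50 = -8650$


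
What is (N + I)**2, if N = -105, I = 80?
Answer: 625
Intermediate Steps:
(N + I)**2 = (-105 + 80)**2 = (-25)**2 = 625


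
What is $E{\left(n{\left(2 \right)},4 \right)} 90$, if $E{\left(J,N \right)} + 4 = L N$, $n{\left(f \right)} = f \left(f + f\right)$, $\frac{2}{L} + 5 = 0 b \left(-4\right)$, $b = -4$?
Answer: $-504$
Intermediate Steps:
$L = - \frac{2}{5}$ ($L = \frac{2}{-5 + 0 \left(-4\right) \left(-4\right)} = \frac{2}{-5 + 0 \left(-4\right)} = \frac{2}{-5 + 0} = \frac{2}{-5} = 2 \left(- \frac{1}{5}\right) = - \frac{2}{5} \approx -0.4$)
$n{\left(f \right)} = 2 f^{2}$ ($n{\left(f \right)} = f 2 f = 2 f^{2}$)
$E{\left(J,N \right)} = -4 - \frac{2 N}{5}$
$E{\left(n{\left(2 \right)},4 \right)} 90 = \left(-4 - \frac{8}{5}\right) 90 = \left(- \frac{28}{5}\right) 90 = -504$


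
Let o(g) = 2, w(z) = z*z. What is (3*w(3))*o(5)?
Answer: 54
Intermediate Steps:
w(z) = z**2
(3*w(3))*o(5) = (3*3**2)*2 = (3*9)*2 = 27*2 = 54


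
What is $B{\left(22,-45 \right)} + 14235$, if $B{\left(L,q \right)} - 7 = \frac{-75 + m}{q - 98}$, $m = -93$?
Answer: $\frac{2036774}{143} \approx 14243.0$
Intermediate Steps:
$B{\left(L,q \right)} = 7 - \frac{168}{-98 + q}$ ($B{\left(L,q \right)} = 7 + \frac{-75 - 93}{q - 98} = 7 - \frac{168}{-98 + q}$)
$B{\left(22,-45 \right)} + 14235 = \frac{7 \left(-122 - 45\right)}{-98 - 45} + 14235 = 7 \frac{1}{-143} \left(-167\right) + 14235 = 7 \left(- \frac{1}{143}\right) \left(-167\right) + 14235 = \frac{1169}{143} + 14235 = \frac{2036774}{143}$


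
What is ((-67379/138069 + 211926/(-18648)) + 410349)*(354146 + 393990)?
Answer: 10977850997568697226/35759871 ≈ 3.0699e+11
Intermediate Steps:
((-67379/138069 + 211926/(-18648)) + 410349)*(354146 + 393990) = ((-67379*1/138069 + 211926*(-1/18648)) + 410349)*748136 = ((-67379/138069 - 35321/3108) + 410349)*748136 = (-1695383027/143039484 + 410349)*748136 = (58694413836889/143039484)*748136 = 10977850997568697226/35759871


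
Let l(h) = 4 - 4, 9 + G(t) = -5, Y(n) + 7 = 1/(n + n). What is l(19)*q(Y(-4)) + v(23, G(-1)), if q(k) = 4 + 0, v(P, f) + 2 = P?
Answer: 21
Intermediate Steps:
Y(n) = -7 + 1/(2*n) (Y(n) = -7 + 1/(n + n) = -7 + 1/(2*n))
G(t) = -14 (G(t) = -9 - 5 = -14)
v(P, f) = -2 + P
l(h) = 0
q(k) = 4
l(19)*q(Y(-4)) + v(23, G(-1)) = 0*4 + (-2 + 23) = 0 + 21 = 21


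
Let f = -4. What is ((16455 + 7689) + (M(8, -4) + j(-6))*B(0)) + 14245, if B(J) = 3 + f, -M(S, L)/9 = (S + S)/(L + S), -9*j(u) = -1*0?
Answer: 38425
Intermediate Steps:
j(u) = 0 (j(u) = -(-1)*0/9 = -⅑*0 = 0)
M(S, L) = -18*S/(L + S) (M(S, L) = -9*(S + S)/(L + S) = -9*2*S/(L + S) = -18*S/(L + S))
B(J) = -1 (B(J) = 3 - 4 = -1)
((16455 + 7689) + (M(8, -4) + j(-6))*B(0)) + 14245 = ((16455 + 7689) + (-18*8/(-4 + 8) + 0)*(-1)) + 14245 = (24144 + (-18*8/4 + 0)*(-1)) + 14245 = (24144 + (-18*8*¼ + 0)*(-1)) + 14245 = (24144 + (-36 + 0)*(-1)) + 14245 = (24144 - 36*(-1)) + 14245 = (24144 + 36) + 14245 = 24180 + 14245 = 38425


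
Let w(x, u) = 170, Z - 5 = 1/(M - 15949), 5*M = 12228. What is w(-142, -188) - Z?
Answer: 11140310/67517 ≈ 165.00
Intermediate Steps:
M = 12228/5 (M = (⅕)*12228 = 12228/5 ≈ 2445.6)
Z = 337580/67517 (Z = 5 + 1/(12228/5 - 15949) = 5 + 1/(-67517/5) = 5 - 5/67517 = 337580/67517 ≈ 4.9999)
w(-142, -188) - Z = 170 - 1*337580/67517 = 170 - 337580/67517 = 11140310/67517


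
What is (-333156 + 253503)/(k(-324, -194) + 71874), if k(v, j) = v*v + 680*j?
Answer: -79653/44930 ≈ -1.7728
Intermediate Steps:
k(v, j) = v**2 + 680*j
(-333156 + 253503)/(k(-324, -194) + 71874) = (-333156 + 253503)/(((-324)**2 + 680*(-194)) + 71874) = -79653/((104976 - 131920) + 71874) = -79653/(-26944 + 71874) = -79653/44930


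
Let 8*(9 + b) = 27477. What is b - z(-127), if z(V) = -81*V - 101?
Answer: -54083/8 ≈ -6760.4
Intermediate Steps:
b = 27405/8 (b = -9 + (⅛)*27477 = -9 + 27477/8 = 27405/8 ≈ 3425.6)
z(V) = -101 - 81*V
b - z(-127) = 27405/8 - (-101 - 81*(-127)) = 27405/8 - (-101 + 10287) = 27405/8 - 1*10186 = 27405/8 - 10186 = -54083/8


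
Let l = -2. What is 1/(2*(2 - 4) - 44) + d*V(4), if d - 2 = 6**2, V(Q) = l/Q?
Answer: -913/48 ≈ -19.021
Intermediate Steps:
V(Q) = -2/Q
d = 38 (d = 2 + 6**2 = 2 + 36 = 38)
1/(2*(2 - 4) - 44) + d*V(4) = 1/(2*(2 - 4) - 44) + 38*(-2/4) = 1/(2*(-2) - 44) + 38*(-2*1/4) = 1/(-4 - 44) + 38*(-1/2) = 1/(-48) - 19 = -1/48 - 19 = -913/48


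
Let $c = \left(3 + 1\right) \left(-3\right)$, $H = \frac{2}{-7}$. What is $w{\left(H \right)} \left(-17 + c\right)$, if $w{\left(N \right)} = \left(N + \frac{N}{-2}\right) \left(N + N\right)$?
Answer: $- \frac{116}{49} \approx -2.3673$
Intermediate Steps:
$H = - \frac{2}{7}$ ($H = 2 \left(- \frac{1}{7}\right) = - \frac{2}{7} \approx -0.28571$)
$w{\left(N \right)} = N^{2}$ ($w{\left(N \right)} = \left(N + N \left(- \frac{1}{2}\right)\right) 2 N = \left(N - \frac{N}{2}\right) 2 N = \frac{N}{2} \cdot 2 N = N^{2}$)
$c = -12$ ($c = 4 \left(-3\right) = -12$)
$w{\left(H \right)} \left(-17 + c\right) = \left(- \frac{2}{7}\right)^{2} \left(-17 - 12\right) = \frac{4}{49} \left(-29\right) = - \frac{116}{49}$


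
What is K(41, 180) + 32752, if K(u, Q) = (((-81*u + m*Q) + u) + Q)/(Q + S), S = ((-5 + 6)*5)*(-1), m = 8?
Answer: 1145988/35 ≈ 32743.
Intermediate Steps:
S = -5 (S = (1*5)*(-1) = 5*(-1) = -5)
K(u, Q) = (-80*u + 9*Q)/(-5 + Q) (K(u, Q) = (((-81*u + 8*Q) + u) + Q)/(Q - 5) = ((-80*u + 8*Q) + Q)/(-5 + Q) = (-80*u + 9*Q)/(-5 + Q))
K(41, 180) + 32752 = (-80*41 + 9*180)/(-5 + 180) + 32752 = (-3280 + 1620)/175 + 32752 = (1/175)*(-1660) + 32752 = -332/35 + 32752 = 1145988/35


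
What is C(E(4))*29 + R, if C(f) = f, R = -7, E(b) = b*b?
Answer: 457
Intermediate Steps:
E(b) = b²
C(E(4))*29 + R = 4²*29 - 7 = 16*29 - 7 = 464 - 7 = 457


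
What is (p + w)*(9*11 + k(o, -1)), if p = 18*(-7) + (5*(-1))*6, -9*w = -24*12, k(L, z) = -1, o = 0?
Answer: -12152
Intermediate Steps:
w = 32 (w = -(-8)*12/3 = -⅑*(-288) = 32)
p = -156 (p = -126 - 5*6 = -126 - 30 = -156)
(p + w)*(9*11 + k(o, -1)) = (-156 + 32)*(9*11 - 1) = -124*(99 - 1) = -124*98 = -12152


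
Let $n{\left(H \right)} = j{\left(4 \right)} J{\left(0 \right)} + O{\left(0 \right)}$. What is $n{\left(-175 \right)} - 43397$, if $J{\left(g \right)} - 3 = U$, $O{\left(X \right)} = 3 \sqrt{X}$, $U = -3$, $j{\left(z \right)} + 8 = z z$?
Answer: $-43397$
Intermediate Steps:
$j{\left(z \right)} = -8 + z^{2}$ ($j{\left(z \right)} = -8 + z z = -8 + z^{2}$)
$J{\left(g \right)} = 0$ ($J{\left(g \right)} = 3 - 3 = 0$)
$n{\left(H \right)} = 0$ ($n{\left(H \right)} = \left(-8 + 4^{2}\right) 0 + 3 \sqrt{0} = \left(-8 + 16\right) 0 + 3 \cdot 0 = 8 \cdot 0 + 0 = 0 + 0 = 0$)
$n{\left(-175 \right)} - 43397 = 0 - 43397 = -43397$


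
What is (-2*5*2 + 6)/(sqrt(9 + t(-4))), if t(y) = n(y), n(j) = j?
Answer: -14*sqrt(5)/5 ≈ -6.2610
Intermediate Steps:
t(y) = y
(-2*5*2 + 6)/(sqrt(9 + t(-4))) = (-2*5*2 + 6)/(sqrt(9 - 4)) = (-10*2 + 6)/(sqrt(5)) = (sqrt(5)/5)*(-1*20 + 6) = (sqrt(5)/5)*(-20 + 6) = (sqrt(5)/5)*(-14) = -14*sqrt(5)/5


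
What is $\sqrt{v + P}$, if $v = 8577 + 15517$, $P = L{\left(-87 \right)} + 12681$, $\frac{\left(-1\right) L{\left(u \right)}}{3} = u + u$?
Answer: $\sqrt{37297} \approx 193.12$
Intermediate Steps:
$L{\left(u \right)} = - 6 u$ ($L{\left(u \right)} = - 3 \left(u + u\right) = - 3 \cdot 2 u = - 6 u$)
$P = 13203$ ($P = \left(-6\right) \left(-87\right) + 12681 = 522 + 12681 = 13203$)
$v = 24094$
$\sqrt{v + P} = \sqrt{24094 + 13203} = \sqrt{37297}$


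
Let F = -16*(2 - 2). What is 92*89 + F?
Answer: 8188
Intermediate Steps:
F = 0 (F = -16*0 = 0)
92*89 + F = 92*89 + 0 = 8188 + 0 = 8188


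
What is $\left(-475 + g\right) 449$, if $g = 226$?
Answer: $-111801$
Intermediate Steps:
$\left(-475 + g\right) 449 = \left(-475 + 226\right) 449 = \left(-249\right) 449 = -111801$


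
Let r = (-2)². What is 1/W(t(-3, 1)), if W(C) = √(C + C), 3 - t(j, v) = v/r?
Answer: √22/11 ≈ 0.42640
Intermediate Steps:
r = 4
t(j, v) = 3 - v/4
W(C) = √2*√C (W(C) = √(2*C) = √2*√C)
1/W(t(-3, 1)) = 1/(√2*√(3 - ¼*1)) = 1/(√2*√(3 - ¼)) = 1/(√2*√(11/4)) = 1/(√2*(√11/2)) = 1/(√22/2) = √22/11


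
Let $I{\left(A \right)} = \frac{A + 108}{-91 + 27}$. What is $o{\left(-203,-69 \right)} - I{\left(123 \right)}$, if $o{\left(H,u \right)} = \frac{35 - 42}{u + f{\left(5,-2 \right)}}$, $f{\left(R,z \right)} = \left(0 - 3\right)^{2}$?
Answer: $\frac{3577}{960} \approx 3.726$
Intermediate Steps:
$f{\left(R,z \right)} = 9$ ($f{\left(R,z \right)} = \left(-3\right)^{2} = 9$)
$I{\left(A \right)} = - \frac{27}{16} - \frac{A}{64}$ ($I{\left(A \right)} = \frac{108 + A}{-64} = \left(108 + A\right) \left(- \frac{1}{64}\right) = - \frac{27}{16} - \frac{A}{64}$)
$o{\left(H,u \right)} = - \frac{7}{9 + u}$ ($o{\left(H,u \right)} = \frac{35 - 42}{u + 9} = - \frac{7}{9 + u}$)
$o{\left(-203,-69 \right)} - I{\left(123 \right)} = - \frac{7}{9 - 69} - \left(- \frac{27}{16} - \frac{123}{64}\right) = - \frac{7}{-60} - \left(- \frac{27}{16} - \frac{123}{64}\right) = \left(-7\right) \left(- \frac{1}{60}\right) - - \frac{231}{64} = \frac{7}{60} + \frac{231}{64} = \frac{3577}{960}$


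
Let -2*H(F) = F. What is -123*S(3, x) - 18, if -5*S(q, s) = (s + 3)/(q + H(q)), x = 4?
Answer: 484/5 ≈ 96.800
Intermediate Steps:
H(F) = -F/2
S(q, s) = -2*(3 + s)/(5*q) (S(q, s) = -(s + 3)/(5*(q - q/2)) = -(3 + s)/(5*(q/2)) = -(3 + s)*2/q/5 = -2*(3 + s)/(5*q))
-123*S(3, x) - 18 = -246*(-3 - 1*4)/(5*3) - 18 = -246*(-3 - 4)/(5*3) - 18 = -246*(-7)/(5*3) - 18 = -123*(-14/15) - 18 = 574/5 - 18 = 484/5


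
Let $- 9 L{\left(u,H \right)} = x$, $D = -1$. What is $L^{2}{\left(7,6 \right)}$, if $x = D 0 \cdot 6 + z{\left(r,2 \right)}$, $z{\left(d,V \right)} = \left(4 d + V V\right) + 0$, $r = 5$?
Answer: $\frac{64}{9} \approx 7.1111$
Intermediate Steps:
$z{\left(d,V \right)} = V^{2} + 4 d$ ($z{\left(d,V \right)} = \left(4 d + V^{2}\right) + 0 = \left(V^{2} + 4 d\right) + 0 = V^{2} + 4 d$)
$x = 24$ ($x = - 0 \cdot 6 + \left(2^{2} + 4 \cdot 5\right) = \left(-1\right) 0 + \left(4 + 20\right) = 0 + 24 = 24$)
$L{\left(u,H \right)} = - \frac{8}{3}$ ($L{\left(u,H \right)} = \left(- \frac{1}{9}\right) 24 = - \frac{8}{3}$)
$L^{2}{\left(7,6 \right)} = \left(- \frac{8}{3}\right)^{2} = \frac{64}{9}$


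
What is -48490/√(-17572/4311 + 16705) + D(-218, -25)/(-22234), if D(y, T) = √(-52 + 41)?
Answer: -145470*√34486890157/71997683 - I*√11/22234 ≈ -375.22 - 0.00014917*I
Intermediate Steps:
D(y, T) = I*√11 (D(y, T) = √(-11) = I*√11)
-48490/√(-17572/4311 + 16705) + D(-218, -25)/(-22234) = -48490/√(-17572/4311 + 16705) + (I*√11)/(-22234) = -48490/√(-17572*1/4311 + 16705) + (I*√11)*(-1/22234) = -48490/√(-17572/4311 + 16705) - I*√11/22234 = -48490*3*√34486890157/71997683 - I*√11/22234 = -145470*√34486890157/71997683 - I*√11/22234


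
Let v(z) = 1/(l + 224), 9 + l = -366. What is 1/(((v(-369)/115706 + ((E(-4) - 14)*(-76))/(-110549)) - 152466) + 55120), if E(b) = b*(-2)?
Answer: -1931468571694/188020747547287009 ≈ -1.0273e-5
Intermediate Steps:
l = -375 (l = -9 - 366 = -375)
v(z) = -1/151 (v(z) = 1/(-375 + 224) = 1/(-151) = -1/151)
E(b) = -2*b
1/(((v(-369)/115706 + ((E(-4) - 14)*(-76))/(-110549)) - 152466) + 55120) = 1/(((-1/151/115706 + ((-2*(-4) - 14)*(-76))/(-110549)) - 152466) + 55120) = 1/(((-1/151*1/115706 + ((8 - 14)*(-76))*(-1/110549)) - 152466) + 55120) = 1/(((-1/17471606 - 6*(-76)*(-1/110549)) - 152466) + 55120) = 1/(((-1/17471606 + 456*(-1/110549)) - 152466) + 55120) = 1/(((-1/17471606 - 456/110549) - 152466) + 55120) = 1/((-7967162885/1931468571694 - 152466) + 55120) = 1/(-294483295219060289/1931468571694 + 55120) = 1/(-188020747547287009/1931468571694) = -1931468571694/188020747547287009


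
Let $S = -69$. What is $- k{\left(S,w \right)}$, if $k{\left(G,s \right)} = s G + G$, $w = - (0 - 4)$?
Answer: $345$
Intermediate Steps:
$w = 4$ ($w = \left(-1\right) \left(-4\right) = 4$)
$k{\left(G,s \right)} = G + G s$ ($k{\left(G,s \right)} = G s + G = G + G s$)
$- k{\left(S,w \right)} = - \left(-69\right) \left(1 + 4\right) = - \left(-69\right) 5 = \left(-1\right) \left(-345\right) = 345$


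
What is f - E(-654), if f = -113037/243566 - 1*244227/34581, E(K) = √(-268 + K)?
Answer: -21131441993/2807585282 - I*√922 ≈ -7.5266 - 30.364*I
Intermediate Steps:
f = -21131441993/2807585282 (f = -113037*1/243566 - 244227*1/34581 = -113037/243566 - 81409/11527 = -21131441993/2807585282 ≈ -7.5266)
f - E(-654) = -21131441993/2807585282 - √(-268 - 654) = -21131441993/2807585282 - √(-922) = -21131441993/2807585282 - I*√922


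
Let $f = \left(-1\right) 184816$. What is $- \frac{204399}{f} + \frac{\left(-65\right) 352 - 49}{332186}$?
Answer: $\frac{31830420075}{30696643888} \approx 1.0369$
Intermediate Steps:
$f = -184816$
$- \frac{204399}{f} + \frac{\left(-65\right) 352 - 49}{332186} = - \frac{204399}{-184816} + \frac{\left(-65\right) 352 - 49}{332186} = \left(-204399\right) \left(- \frac{1}{184816}\right) + \left(-22880 - 49\right) \frac{1}{332186} = \frac{204399}{184816} - \frac{22929}{332186} = \frac{31830420075}{30696643888}$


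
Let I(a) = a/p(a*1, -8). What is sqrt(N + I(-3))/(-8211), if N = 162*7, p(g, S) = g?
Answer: -sqrt(1135)/8211 ≈ -0.0041030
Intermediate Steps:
I(a) = 1 (I(a) = a/((a*1)) = a/a = 1)
N = 1134
sqrt(N + I(-3))/(-8211) = sqrt(1134 + 1)/(-8211) = sqrt(1135)*(-1/8211) = -sqrt(1135)/8211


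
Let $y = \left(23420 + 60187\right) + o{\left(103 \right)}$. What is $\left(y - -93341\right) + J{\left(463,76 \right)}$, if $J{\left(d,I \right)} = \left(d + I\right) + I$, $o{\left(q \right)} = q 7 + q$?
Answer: $178387$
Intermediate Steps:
$o{\left(q \right)} = 8 q$ ($o{\left(q \right)} = 7 q + q = 8 q$)
$y = 84431$ ($y = \left(23420 + 60187\right) + 8 \cdot 103 = 83607 + 824 = 84431$)
$J{\left(d,I \right)} = d + 2 I$ ($J{\left(d,I \right)} = \left(I + d\right) + I = d + 2 I$)
$\left(y - -93341\right) + J{\left(463,76 \right)} = \left(84431 - -93341\right) + \left(463 + 2 \cdot 76\right) = \left(84431 + 93341\right) + \left(463 + 152\right) = 177772 + 615 = 178387$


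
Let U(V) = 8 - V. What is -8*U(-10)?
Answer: -144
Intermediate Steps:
-8*U(-10) = -8*(8 - 1*(-10)) = -8*(8 + 10) = -8*18 = -144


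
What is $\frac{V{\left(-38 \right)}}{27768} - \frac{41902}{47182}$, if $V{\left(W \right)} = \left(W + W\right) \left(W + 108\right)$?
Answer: $- \frac{88408936}{81884361} \approx -1.0797$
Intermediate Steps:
$V{\left(W \right)} = 2 W \left(108 + W\right)$
$\frac{V{\left(-38 \right)}}{27768} - \frac{41902}{47182} = \frac{2 \left(-38\right) \left(108 - 38\right)}{27768} - \frac{41902}{47182} = 2 \left(-38\right) 70 \cdot \frac{1}{27768} - \frac{20951}{23591} = \left(-5320\right) \frac{1}{27768} - \frac{20951}{23591} = - \frac{665}{3471} - \frac{20951}{23591} = - \frac{88408936}{81884361}$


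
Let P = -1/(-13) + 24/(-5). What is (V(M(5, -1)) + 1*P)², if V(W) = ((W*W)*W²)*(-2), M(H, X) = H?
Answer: 6651544249/4225 ≈ 1.5743e+6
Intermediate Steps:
P = -307/65 (P = -1*(-1/13) + 24*(-⅕) = 1/13 - 24/5 = -307/65 ≈ -4.7231)
V(W) = -2*W⁴ (V(W) = (W²*W²)*(-2) = W⁴*(-2) = -2*W⁴)
(V(M(5, -1)) + 1*P)² = (-2*5⁴ + 1*(-307/65))² = (-2*625 - 307/65)² = (-1250 - 307/65)² = (-81557/65)² = 6651544249/4225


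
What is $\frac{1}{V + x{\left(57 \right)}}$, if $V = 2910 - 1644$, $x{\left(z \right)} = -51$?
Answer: $\frac{1}{1215} \approx 0.00082305$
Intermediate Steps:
$V = 1266$
$\frac{1}{V + x{\left(57 \right)}} = \frac{1}{1266 - 51} = \frac{1}{1215}$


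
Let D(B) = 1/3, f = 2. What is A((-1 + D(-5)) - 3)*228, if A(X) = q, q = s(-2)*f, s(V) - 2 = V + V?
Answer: -912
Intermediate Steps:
D(B) = ⅓
s(V) = 2 + 2*V (s(V) = 2 + (V + V) = 2 + 2*V)
q = -4 (q = (2 + 2*(-2))*2 = (2 - 4)*2 = -2*2 = -4)
A(X) = -4
A((-1 + D(-5)) - 3)*228 = -4*228 = -912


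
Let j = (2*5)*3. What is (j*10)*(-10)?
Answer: -3000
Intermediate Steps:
j = 30 (j = 10*3 = 30)
(j*10)*(-10) = (30*10)*(-10) = 300*(-10) = -3000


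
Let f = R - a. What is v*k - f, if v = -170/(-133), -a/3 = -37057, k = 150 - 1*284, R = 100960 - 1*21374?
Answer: 4178025/133 ≈ 31414.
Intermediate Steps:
R = 79586 (R = 100960 - 21374 = 79586)
k = -134 (k = 150 - 284 = -134)
a = 111171 (a = -3*(-37057) = 111171)
v = 170/133 (v = -170*(-1/133) = 170/133 ≈ 1.2782)
f = -31585 (f = 79586 - 1*111171 = 79586 - 111171 = -31585)
v*k - f = (170/133)*(-134) - 1*(-31585) = -22780/133 + 31585 = 4178025/133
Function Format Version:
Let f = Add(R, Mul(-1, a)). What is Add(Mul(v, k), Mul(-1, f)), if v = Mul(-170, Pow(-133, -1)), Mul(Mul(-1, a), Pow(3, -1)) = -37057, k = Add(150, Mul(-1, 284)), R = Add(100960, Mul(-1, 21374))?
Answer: Rational(4178025, 133) ≈ 31414.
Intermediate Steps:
R = 79586 (R = Add(100960, -21374) = 79586)
k = -134 (k = Add(150, -284) = -134)
a = 111171 (a = Mul(-3, -37057) = 111171)
v = Rational(170, 133) (v = Mul(-170, Rational(-1, 133)) = Rational(170, 133) ≈ 1.2782)
f = -31585 (f = Add(79586, Mul(-1, 111171)) = Add(79586, -111171) = -31585)
Add(Mul(v, k), Mul(-1, f)) = Add(Mul(Rational(170, 133), -134), Mul(-1, -31585)) = Add(Rational(-22780, 133), 31585) = Rational(4178025, 133)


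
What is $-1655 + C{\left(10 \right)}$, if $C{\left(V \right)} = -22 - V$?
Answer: $-1687$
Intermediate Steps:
$-1655 + C{\left(10 \right)} = -1655 - 32 = -1687$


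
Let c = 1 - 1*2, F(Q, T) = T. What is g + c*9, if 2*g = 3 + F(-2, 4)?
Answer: -11/2 ≈ -5.5000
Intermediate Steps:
c = -1 (c = 1 - 2 = -1)
g = 7/2 (g = (3 + 4)/2 = (½)*7 = 7/2 ≈ 3.5000)
g + c*9 = 7/2 - 1*9 = 7/2 - 9 = -11/2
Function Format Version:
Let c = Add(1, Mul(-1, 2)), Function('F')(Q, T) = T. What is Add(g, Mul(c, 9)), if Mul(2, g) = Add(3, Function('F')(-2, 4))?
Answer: Rational(-11, 2) ≈ -5.5000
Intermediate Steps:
c = -1 (c = Add(1, -2) = -1)
g = Rational(7, 2) (g = Mul(Rational(1, 2), Add(3, 4)) = Mul(Rational(1, 2), 7) = Rational(7, 2) ≈ 3.5000)
Add(g, Mul(c, 9)) = Add(Rational(7, 2), Mul(-1, 9)) = Add(Rational(7, 2), -9) = Rational(-11, 2)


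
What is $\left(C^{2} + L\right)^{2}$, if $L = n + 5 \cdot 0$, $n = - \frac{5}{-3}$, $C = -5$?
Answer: $\frac{6400}{9} \approx 711.11$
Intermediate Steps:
$n = \frac{5}{3}$ ($n = \left(-5\right) \left(- \frac{1}{3}\right) = \frac{5}{3} \approx 1.6667$)
$L = \frac{5}{3}$ ($L = \frac{5}{3} + 5 \cdot 0 = \frac{5}{3} + 0 = \frac{5}{3} \approx 1.6667$)
$\left(C^{2} + L\right)^{2} = \left(\left(-5\right)^{2} + \frac{5}{3}\right)^{2} = \left(25 + \frac{5}{3}\right)^{2} = \left(\frac{80}{3}\right)^{2} = \frac{6400}{9}$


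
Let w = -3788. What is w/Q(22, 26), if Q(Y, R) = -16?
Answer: 947/4 ≈ 236.75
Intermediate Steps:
w/Q(22, 26) = -3788/(-16) = -3788*(-1/16) = 947/4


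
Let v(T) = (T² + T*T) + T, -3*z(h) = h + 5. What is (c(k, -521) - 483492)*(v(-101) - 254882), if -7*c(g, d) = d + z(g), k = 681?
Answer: 2381251201223/21 ≈ 1.1339e+11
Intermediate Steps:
z(h) = -5/3 - h/3 (z(h) = -(h + 5)/3 = -(5 + h)/3 = -5/3 - h/3)
v(T) = T + 2*T² (v(T) = (T² + T²) + T = 2*T² + T = T + 2*T²)
c(g, d) = 5/21 - d/7 + g/21 (c(g, d) = -(d + (-5/3 - g/3))/7 = -(-5/3 + d - g/3)/7 = 5/21 - d/7 + g/21)
(c(k, -521) - 483492)*(v(-101) - 254882) = ((5/21 - ⅐*(-521) + (1/21)*681) - 483492)*(-101*(1 + 2*(-101)) - 254882) = ((5/21 + 521/7 + 227/7) - 483492)*(-101*(1 - 202) - 254882) = (2249/21 - 483492)*(-101*(-201) - 254882) = -10151083*(20301 - 254882)/21 = -10151083/21*(-234581) = 2381251201223/21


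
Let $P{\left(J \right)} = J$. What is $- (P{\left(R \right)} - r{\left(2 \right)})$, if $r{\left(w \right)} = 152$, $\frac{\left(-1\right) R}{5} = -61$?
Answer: $-153$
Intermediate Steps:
$R = 305$ ($R = \left(-5\right) \left(-61\right) = 305$)
$- (P{\left(R \right)} - r{\left(2 \right)}) = - (305 - 152) = \left(-1\right) 153 = -153$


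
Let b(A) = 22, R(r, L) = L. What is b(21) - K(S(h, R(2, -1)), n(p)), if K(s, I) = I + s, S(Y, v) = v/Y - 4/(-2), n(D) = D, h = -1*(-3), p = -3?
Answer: 70/3 ≈ 23.333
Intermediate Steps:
h = 3
S(Y, v) = 2 + v/Y (S(Y, v) = v/Y - 4*(-½) = v/Y + 2 = 2 + v/Y)
b(21) - K(S(h, R(2, -1)), n(p)) = 22 - (-3 + (2 - 1/3)) = 22 - (-3 + (2 - 1*⅓)) = 22 - (-3 + (2 - ⅓)) = 22 - (-3 + 5/3) = 22 - 1*(-4/3) = 22 + 4/3 = 70/3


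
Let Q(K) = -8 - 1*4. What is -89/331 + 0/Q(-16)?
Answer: -89/331 ≈ -0.26888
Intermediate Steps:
Q(K) = -12 (Q(K) = -8 - 4 = -12)
-89/331 + 0/Q(-16) = -89/331 + 0/(-12) = -89*1/331 + 0*(-1/12) = -89/331 + 0 = -89/331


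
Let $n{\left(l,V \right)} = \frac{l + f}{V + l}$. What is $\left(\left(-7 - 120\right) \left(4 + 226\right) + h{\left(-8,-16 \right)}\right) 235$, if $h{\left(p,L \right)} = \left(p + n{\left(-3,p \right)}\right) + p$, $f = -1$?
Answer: $- \frac{75548270}{11} \approx -6.868 \cdot 10^{6}$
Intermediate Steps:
$n{\left(l,V \right)} = \frac{-1 + l}{V + l}$ ($n{\left(l,V \right)} = \frac{l - 1}{V + l} = \frac{-1 + l}{V + l}$)
$h{\left(p,L \right)} = - \frac{4}{-3 + p} + 2 p$ ($h{\left(p,L \right)} = \left(p + \frac{-1 - 3}{p - 3}\right) + p = \left(p + \frac{1}{-3 + p} \left(-4\right)\right) + p = \left(p - \frac{4}{-3 + p}\right) + p = - \frac{4}{-3 + p} + 2 p$)
$\left(\left(-7 - 120\right) \left(4 + 226\right) + h{\left(-8,-16 \right)}\right) 235 = \left(\left(-7 - 120\right) \left(4 + 226\right) + \frac{2 \left(-2 - 8 \left(-3 - 8\right)\right)}{-3 - 8}\right) 235 = \left(\left(-127\right) 230 + \frac{2 \left(-2 - -88\right)}{-11}\right) 235 = \left(-29210 + 2 \left(- \frac{1}{11}\right) \left(-2 + 88\right)\right) 235 = \left(-29210 + 2 \left(- \frac{1}{11}\right) 86\right) 235 = \left(-29210 - \frac{172}{11}\right) 235 = \left(- \frac{321482}{11}\right) 235 = - \frac{75548270}{11}$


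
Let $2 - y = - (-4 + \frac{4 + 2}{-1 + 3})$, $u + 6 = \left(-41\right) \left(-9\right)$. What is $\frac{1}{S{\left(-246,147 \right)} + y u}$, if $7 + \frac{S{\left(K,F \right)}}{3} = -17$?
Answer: $\frac{1}{291} \approx 0.0034364$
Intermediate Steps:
$S{\left(K,F \right)} = -72$ ($S{\left(K,F \right)} = -21 + 3 \left(-17\right) = -21 - 51 = -72$)
$u = 363$ ($u = -6 - -369 = -6 + 369 = 363$)
$y = 1$ ($y = 2 - - (-4 + \frac{4 + 2}{-1 + 3}) = 2 - - (-4 + \frac{6}{2}) = 2 - - (-4 + 6 \cdot \frac{1}{2}) = 2 - - (-4 + 3) = 2 - \left(-1\right) \left(-1\right) = 2 - 1 = 1$)
$\frac{1}{S{\left(-246,147 \right)} + y u} = \frac{1}{-72 + 1 \cdot 363} = \frac{1}{-72 + 363} = \frac{1}{291}$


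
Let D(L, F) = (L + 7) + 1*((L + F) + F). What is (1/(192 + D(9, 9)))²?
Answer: 1/55225 ≈ 1.8108e-5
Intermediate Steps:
D(L, F) = 7 + 2*F + 2*L (D(L, F) = (7 + L) + 1*((F + L) + F) = (7 + L) + 1*(L + 2*F) = (7 + L) + (L + 2*F) = 7 + 2*F + 2*L)
(1/(192 + D(9, 9)))² = (1/(192 + (7 + 2*9 + 2*9)))² = (1/(192 + (7 + 18 + 18)))² = (1/(192 + 43))² = (1/235)² = 1/55225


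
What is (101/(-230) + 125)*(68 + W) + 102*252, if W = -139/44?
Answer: 341860077/10120 ≈ 33781.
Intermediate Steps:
W = -139/44 (W = -139*1/44 = -139/44 ≈ -3.1591)
(101/(-230) + 125)*(68 + W) + 102*252 = (101/(-230) + 125)*(68 - 139/44) + 102*252 = (101*(-1/230) + 125)*(2853/44) + 25704 = (-101/230 + 125)*(2853/44) + 25704 = (28649/230)*(2853/44) + 25704 = 81735597/10120 + 25704 = 341860077/10120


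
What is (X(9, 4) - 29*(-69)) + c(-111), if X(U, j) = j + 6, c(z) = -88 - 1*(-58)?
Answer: 1981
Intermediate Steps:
c(z) = -30 (c(z) = -88 + 58 = -30)
X(U, j) = 6 + j
(X(9, 4) - 29*(-69)) + c(-111) = ((6 + 4) - 29*(-69)) - 30 = (10 + 2001) - 30 = 2011 - 30 = 1981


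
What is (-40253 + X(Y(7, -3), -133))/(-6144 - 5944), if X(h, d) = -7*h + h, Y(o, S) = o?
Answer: 40295/12088 ≈ 3.3335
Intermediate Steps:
X(h, d) = -6*h
(-40253 + X(Y(7, -3), -133))/(-6144 - 5944) = (-40253 - 6*7)/(-6144 - 5944) = (-40253 - 42)/(-12088) = -40295*(-1/12088) = 40295/12088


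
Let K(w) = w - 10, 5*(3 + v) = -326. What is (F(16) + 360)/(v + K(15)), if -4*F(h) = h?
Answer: -445/79 ≈ -5.6329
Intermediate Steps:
v = -341/5 (v = -3 + (⅕)*(-326) = -3 - 326/5 = -341/5 ≈ -68.200)
K(w) = -10 + w
F(h) = -h/4
(F(16) + 360)/(v + K(15)) = (-¼*16 + 360)/(-341/5 + (-10 + 15)) = (-4 + 360)/(-341/5 + 5) = 356/(-316/5) = 356*(-5/316) = -445/79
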